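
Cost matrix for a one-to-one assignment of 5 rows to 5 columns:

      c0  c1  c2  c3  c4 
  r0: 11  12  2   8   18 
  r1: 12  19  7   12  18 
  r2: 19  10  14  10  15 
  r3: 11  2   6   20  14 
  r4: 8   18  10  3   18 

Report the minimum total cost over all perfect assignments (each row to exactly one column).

Minimum assignment cost: 34

optimal assignment: row0→col2 (cost 2), row1→col0 (cost 12), row2→col4 (cost 15), row3→col1 (cost 2), row4→col3 (cost 3)
total = 2 + 12 + 15 + 2 + 3 = 34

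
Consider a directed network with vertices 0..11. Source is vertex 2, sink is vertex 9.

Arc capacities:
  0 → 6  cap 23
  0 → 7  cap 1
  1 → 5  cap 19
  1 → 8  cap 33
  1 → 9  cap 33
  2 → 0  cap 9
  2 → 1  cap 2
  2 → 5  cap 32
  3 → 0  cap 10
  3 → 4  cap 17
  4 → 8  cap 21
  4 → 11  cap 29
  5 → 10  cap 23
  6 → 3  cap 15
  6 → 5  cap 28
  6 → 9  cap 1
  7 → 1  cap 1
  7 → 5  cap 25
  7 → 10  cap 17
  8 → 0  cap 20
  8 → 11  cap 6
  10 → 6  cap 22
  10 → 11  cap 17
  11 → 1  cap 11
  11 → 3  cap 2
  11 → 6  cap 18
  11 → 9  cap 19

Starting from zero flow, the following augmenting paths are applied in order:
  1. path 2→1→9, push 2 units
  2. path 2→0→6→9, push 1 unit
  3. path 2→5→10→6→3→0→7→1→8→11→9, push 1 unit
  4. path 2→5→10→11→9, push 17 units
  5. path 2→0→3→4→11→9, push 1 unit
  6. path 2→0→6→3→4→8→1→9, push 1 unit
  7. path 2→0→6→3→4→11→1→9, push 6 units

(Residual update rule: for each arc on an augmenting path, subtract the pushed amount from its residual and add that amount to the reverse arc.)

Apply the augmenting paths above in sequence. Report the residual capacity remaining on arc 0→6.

after path 1 (2→1→9, push 2): res(0,6)=23
after path 2 (2→0→6→9, push 1): res(0,6)=22
after path 3 (2→5→10→6→3→0→7→1→8→11→9, push 1): res(0,6)=22
after path 4 (2→5→10→11→9, push 17): res(0,6)=22
after path 5 (2→0→3→4→11→9, push 1): res(0,6)=22
after path 6 (2→0→6→3→4→8→1→9, push 1): res(0,6)=21
after path 7 (2→0→6→3→4→11→1→9, push 6): res(0,6)=15

Residual capacity of (0,6): 15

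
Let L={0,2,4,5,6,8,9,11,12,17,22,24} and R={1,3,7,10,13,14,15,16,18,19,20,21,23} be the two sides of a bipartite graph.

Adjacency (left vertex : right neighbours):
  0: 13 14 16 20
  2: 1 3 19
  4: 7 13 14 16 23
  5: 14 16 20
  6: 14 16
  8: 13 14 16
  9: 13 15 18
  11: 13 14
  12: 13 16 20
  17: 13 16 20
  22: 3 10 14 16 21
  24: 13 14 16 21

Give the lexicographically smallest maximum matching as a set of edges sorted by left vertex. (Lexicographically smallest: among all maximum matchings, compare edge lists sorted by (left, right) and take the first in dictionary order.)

|M| = 9 (so the lex-smallest maximum matching has 9 edges)
process left vertices in ascending order; for each, take the smallest-labelled available neighbour that still permits 9 edges overall, or leave it unmatched if none does
lex-smallest matching: {0-13, 2-1, 4-7, 5-14, 6-16, 9-15, 12-20, 22-3, 24-21}

Lex-smallest maximum matching: {(0,13), (2,1), (4,7), (5,14), (6,16), (9,15), (12,20), (22,3), (24,21)}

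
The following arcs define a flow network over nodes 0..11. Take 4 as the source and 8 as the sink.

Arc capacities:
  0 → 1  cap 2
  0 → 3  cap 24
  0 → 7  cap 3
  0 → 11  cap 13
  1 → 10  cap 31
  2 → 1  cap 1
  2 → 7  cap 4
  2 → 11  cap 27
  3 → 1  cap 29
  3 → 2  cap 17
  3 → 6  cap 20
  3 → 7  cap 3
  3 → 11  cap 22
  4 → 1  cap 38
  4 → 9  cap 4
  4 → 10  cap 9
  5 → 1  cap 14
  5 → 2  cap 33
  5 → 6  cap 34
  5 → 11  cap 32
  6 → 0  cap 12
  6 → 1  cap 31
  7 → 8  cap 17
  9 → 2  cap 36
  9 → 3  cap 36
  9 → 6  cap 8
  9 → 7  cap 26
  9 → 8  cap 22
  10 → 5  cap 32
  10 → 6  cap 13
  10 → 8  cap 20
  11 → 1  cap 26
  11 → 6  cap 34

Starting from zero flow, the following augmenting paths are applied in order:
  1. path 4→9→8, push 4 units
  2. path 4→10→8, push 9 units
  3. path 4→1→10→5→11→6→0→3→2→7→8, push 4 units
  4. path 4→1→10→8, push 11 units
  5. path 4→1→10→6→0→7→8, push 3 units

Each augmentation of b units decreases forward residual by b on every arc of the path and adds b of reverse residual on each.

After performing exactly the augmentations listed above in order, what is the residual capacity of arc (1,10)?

Residual capacity of (1,10): 13

after path 1 (4→9→8, push 4): res(1,10)=31
after path 2 (4→10→8, push 9): res(1,10)=31
after path 3 (4→1→10→5→11→6→0→3→2→7→8, push 4): res(1,10)=27
after path 4 (4→1→10→8, push 11): res(1,10)=16
after path 5 (4→1→10→6→0→7→8, push 3): res(1,10)=13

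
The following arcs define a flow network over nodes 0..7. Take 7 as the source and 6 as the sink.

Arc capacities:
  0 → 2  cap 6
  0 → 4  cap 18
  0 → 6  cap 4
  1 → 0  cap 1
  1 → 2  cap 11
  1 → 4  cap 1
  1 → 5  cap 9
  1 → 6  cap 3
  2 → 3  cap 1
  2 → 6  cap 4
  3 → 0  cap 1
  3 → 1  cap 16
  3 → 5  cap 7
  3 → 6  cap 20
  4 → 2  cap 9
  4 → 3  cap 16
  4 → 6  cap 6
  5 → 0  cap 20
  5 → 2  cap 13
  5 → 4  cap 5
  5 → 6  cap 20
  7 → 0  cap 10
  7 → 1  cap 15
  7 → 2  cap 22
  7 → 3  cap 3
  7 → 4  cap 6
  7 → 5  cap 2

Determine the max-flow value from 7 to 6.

augment #1: 7→0→6 bottleneck 4, total now 4
augment #2: 7→1→6 bottleneck 3, total now 7
augment #3: 7→2→6 bottleneck 4, total now 11
augment #4: 7→3→6 bottleneck 3, total now 14
augment #5: 7→4→6 bottleneck 6, total now 20
augment #6: 7→5→6 bottleneck 2, total now 22
augment #7: 7→1→5→6 bottleneck 9, total now 31
augment #8: 7→2→3→6 bottleneck 1, total now 32
augment #9: 7→0→4→3→6 bottleneck 6, total now 38
augment #10: 7→1→4→3→6 bottleneck 1, total now 39
augment #11: 7→1→0→4→3→6 bottleneck 1, total now 40

Maximum flow value: 40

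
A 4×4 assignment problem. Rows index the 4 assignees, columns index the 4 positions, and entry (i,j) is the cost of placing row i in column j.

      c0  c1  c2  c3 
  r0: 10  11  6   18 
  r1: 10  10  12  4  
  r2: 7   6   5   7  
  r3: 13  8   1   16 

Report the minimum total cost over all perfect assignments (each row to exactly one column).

optimal assignment: row0→col0 (cost 10), row1→col3 (cost 4), row2→col1 (cost 6), row3→col2 (cost 1)
total = 10 + 4 + 6 + 1 = 21

Minimum assignment cost: 21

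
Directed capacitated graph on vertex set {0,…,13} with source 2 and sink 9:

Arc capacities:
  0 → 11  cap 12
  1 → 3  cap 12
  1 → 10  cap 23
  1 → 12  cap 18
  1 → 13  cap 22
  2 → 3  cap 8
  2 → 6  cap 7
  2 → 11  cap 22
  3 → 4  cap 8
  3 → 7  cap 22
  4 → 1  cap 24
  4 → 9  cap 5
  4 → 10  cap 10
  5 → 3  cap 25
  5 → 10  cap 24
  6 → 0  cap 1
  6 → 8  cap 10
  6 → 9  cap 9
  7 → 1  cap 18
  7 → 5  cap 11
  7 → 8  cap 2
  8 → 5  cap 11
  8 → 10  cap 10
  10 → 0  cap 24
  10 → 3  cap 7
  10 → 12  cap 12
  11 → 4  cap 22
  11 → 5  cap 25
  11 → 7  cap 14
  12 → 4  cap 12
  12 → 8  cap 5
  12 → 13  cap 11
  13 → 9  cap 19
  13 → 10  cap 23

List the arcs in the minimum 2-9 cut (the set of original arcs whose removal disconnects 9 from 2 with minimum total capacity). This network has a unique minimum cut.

augment #1: 2→6→9 push 7
augment #2: 2→3→4→9 push 5
augment #3: 2→3→4→1→13→9 push 3
augment #4: 2→11→4→1→13→9 push 16
max flow = 31; residual-reachable set from 2 gives S-side
cut edges (S→T): {(2,6), (4,9), (13,9)} total cap 31

Min-cut arcs: {(2,6), (4,9), (13,9)} (total capacity 31)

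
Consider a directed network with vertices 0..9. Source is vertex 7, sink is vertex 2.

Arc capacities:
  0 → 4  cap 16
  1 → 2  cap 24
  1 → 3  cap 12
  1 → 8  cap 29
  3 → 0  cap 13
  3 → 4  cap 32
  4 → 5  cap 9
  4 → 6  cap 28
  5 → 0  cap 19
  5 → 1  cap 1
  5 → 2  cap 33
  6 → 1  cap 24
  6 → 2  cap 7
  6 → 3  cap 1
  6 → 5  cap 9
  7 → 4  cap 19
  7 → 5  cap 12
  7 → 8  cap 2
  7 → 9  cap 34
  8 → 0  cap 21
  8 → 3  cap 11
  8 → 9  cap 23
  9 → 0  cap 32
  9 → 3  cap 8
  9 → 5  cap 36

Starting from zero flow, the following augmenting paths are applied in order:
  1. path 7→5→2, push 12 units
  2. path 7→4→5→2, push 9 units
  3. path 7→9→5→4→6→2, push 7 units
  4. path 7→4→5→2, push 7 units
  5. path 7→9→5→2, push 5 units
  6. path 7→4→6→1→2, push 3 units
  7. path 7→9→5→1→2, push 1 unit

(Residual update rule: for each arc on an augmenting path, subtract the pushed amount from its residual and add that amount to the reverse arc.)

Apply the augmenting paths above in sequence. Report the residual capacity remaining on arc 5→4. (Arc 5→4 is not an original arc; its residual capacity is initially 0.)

Residual capacity of (5,4): 9

after path 1 (7→5→2, push 12): res(5,4)=0
after path 2 (7→4→5→2, push 9): res(5,4)=9
after path 3 (7→9→5→4→6→2, push 7): res(5,4)=2
after path 4 (7→4→5→2, push 7): res(5,4)=9
after path 5 (7→9→5→2, push 5): res(5,4)=9
after path 6 (7→4→6→1→2, push 3): res(5,4)=9
after path 7 (7→9→5→1→2, push 1): res(5,4)=9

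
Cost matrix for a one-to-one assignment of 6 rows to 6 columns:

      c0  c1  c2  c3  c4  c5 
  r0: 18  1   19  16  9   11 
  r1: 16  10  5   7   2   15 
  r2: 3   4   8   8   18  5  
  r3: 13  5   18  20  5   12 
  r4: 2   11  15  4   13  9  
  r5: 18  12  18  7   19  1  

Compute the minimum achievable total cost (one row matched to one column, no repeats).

optimal assignment: row0→col1 (cost 1), row1→col2 (cost 5), row2→col0 (cost 3), row3→col4 (cost 5), row4→col3 (cost 4), row5→col5 (cost 1)
total = 1 + 5 + 3 + 5 + 4 + 1 = 19

Minimum assignment cost: 19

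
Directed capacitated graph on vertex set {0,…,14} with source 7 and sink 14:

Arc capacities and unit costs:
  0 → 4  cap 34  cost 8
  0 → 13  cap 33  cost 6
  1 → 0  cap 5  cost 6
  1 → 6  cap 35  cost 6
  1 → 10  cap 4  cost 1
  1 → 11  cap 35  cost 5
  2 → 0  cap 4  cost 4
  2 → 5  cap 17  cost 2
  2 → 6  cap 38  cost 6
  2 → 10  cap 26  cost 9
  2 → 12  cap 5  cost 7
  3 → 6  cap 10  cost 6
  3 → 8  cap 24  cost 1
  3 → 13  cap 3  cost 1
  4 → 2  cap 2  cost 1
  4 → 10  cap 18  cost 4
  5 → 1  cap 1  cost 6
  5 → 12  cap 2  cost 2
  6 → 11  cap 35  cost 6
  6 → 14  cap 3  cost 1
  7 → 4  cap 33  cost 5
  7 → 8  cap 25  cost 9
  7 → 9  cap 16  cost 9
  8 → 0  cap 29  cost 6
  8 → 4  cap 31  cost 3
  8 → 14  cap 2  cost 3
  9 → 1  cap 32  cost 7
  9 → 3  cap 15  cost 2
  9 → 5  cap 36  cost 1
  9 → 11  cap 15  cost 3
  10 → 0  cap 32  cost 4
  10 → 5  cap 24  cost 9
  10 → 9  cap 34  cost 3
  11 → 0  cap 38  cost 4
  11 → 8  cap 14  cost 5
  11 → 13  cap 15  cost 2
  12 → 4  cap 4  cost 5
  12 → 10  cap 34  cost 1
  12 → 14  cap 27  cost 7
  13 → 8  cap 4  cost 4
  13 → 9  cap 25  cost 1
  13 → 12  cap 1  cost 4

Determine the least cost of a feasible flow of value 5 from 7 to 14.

Minimum cost for 5 units: 68

shortest-cost path #1: 7→8→14 push 2 @ unit cost 12 (adds 24)
shortest-cost path #2: 7→4→2→6→14 push 2 @ unit cost 13 (adds 26)
shortest-cost path #3: 7→9→3→6→14 push 1 @ unit cost 18 (adds 18)
total cost = 68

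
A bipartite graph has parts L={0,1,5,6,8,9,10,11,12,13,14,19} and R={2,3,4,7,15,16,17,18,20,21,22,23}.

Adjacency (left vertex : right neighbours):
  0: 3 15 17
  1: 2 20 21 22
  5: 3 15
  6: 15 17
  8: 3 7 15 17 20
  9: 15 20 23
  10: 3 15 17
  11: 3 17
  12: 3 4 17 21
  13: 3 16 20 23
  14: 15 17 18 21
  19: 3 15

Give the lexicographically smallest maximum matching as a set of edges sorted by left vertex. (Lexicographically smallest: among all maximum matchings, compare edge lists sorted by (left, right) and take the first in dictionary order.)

|M| = 9 (so the lex-smallest maximum matching has 9 edges)
process left vertices in ascending order; for each, take the smallest-labelled available neighbour that still permits 9 edges overall, or leave it unmatched if none does
lex-smallest matching: {0-3, 1-2, 5-15, 6-17, 8-7, 9-20, 12-4, 13-16, 14-18}

Lex-smallest maximum matching: {(0,3), (1,2), (5,15), (6,17), (8,7), (9,20), (12,4), (13,16), (14,18)}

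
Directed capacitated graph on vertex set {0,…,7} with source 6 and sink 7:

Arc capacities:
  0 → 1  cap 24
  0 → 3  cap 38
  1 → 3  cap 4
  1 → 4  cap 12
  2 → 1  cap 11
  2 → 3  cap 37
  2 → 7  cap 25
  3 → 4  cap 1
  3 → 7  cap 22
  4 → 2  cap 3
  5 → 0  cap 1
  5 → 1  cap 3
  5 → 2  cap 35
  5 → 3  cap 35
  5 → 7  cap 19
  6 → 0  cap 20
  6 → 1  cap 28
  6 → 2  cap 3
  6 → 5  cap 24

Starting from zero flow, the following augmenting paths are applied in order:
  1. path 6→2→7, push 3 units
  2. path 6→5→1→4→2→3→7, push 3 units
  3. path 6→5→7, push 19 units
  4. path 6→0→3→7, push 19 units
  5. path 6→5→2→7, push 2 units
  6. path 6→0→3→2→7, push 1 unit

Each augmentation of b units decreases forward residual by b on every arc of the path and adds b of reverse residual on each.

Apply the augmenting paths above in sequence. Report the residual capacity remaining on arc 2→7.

Residual capacity of (2,7): 19

after path 1 (6→2→7, push 3): res(2,7)=22
after path 2 (6→5→1→4→2→3→7, push 3): res(2,7)=22
after path 3 (6→5→7, push 19): res(2,7)=22
after path 4 (6→0→3→7, push 19): res(2,7)=22
after path 5 (6→5→2→7, push 2): res(2,7)=20
after path 6 (6→0→3→2→7, push 1): res(2,7)=19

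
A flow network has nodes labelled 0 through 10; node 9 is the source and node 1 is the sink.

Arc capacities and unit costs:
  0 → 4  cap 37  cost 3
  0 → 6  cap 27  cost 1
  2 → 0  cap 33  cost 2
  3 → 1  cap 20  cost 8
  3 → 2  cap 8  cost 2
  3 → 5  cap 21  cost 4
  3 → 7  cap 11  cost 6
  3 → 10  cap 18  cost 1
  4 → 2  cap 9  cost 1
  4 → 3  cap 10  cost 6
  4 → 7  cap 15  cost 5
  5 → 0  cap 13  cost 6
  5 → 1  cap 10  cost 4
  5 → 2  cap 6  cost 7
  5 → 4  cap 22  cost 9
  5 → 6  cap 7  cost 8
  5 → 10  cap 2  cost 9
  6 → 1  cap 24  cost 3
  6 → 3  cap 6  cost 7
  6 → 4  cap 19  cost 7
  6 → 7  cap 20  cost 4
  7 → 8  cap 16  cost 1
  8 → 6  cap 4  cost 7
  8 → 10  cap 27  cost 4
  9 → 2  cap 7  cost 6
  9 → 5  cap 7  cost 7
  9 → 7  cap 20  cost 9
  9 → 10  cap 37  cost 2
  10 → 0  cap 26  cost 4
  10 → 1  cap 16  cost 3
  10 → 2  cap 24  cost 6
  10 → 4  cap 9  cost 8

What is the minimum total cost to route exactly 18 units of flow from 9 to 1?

Minimum cost for 18 units: 100

shortest-cost path #1: 9→10→1 push 16 @ unit cost 5 (adds 80)
shortest-cost path #2: 9→10→0→6→1 push 2 @ unit cost 10 (adds 20)
total cost = 100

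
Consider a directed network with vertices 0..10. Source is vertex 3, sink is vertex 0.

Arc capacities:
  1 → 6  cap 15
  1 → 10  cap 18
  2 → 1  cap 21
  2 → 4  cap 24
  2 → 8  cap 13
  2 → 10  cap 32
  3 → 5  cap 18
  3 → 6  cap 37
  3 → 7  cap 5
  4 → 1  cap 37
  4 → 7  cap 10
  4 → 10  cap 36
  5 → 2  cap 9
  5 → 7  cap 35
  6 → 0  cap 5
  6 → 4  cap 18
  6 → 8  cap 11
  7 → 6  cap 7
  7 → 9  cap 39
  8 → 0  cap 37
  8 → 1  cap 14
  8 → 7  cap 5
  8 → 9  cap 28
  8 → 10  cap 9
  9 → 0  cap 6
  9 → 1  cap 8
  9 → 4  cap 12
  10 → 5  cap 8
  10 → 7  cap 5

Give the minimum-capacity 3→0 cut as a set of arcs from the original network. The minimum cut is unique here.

augment #1: 3→6→0 push 5
augment #2: 3→6→8→0 push 11
augment #3: 3→7→9→0 push 5
augment #4: 3→5→2→8→0 push 9
augment #5: 3→5→7→9→0 push 1
max flow = 31; residual-reachable set from 3 gives S-side
cut edges (S→T): {(5,2), (6,0), (6,8), (9,0)} total cap 31

Min-cut arcs: {(5,2), (6,0), (6,8), (9,0)} (total capacity 31)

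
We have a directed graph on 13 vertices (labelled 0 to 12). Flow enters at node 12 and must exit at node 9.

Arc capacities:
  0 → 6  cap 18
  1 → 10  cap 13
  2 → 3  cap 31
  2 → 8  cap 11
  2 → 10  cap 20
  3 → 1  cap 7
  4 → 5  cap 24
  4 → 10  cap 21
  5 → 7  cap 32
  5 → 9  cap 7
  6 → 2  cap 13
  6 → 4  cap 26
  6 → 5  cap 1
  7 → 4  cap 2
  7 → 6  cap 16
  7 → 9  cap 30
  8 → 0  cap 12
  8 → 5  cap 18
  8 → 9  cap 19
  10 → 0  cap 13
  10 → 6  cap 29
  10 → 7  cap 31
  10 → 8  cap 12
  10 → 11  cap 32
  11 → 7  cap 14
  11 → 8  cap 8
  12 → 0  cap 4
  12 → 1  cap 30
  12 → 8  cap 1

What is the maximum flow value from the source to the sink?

Maximum flow value: 18

augment #1: 12→8→9 bottleneck 1, total now 1
augment #2: 12→0→6→5→9 bottleneck 1, total now 2
augment #3: 12→1→10→7→9 bottleneck 13, total now 15
augment #4: 12→0→6→2→8→9 bottleneck 3, total now 18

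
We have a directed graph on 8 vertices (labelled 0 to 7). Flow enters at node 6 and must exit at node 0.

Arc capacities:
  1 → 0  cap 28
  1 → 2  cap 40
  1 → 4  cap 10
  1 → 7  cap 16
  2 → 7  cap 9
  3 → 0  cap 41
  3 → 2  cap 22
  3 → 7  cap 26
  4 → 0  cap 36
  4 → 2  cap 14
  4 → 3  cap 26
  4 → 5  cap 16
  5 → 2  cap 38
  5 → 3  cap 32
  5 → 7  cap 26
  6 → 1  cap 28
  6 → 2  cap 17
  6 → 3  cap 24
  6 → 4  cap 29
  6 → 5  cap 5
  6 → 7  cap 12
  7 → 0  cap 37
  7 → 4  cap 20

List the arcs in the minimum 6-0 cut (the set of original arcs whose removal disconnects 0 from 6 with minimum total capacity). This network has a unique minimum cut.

Min-cut arcs: {(2,7), (6,1), (6,3), (6,4), (6,5), (6,7)} (total capacity 107)

augment #1: 6→1→0 push 28
augment #2: 6→3→0 push 24
augment #3: 6→4→0 push 29
augment #4: 6→7→0 push 12
augment #5: 6→2→7→0 push 9
augment #6: 6→5→3→0 push 5
max flow = 107; residual-reachable set from 6 gives S-side
cut edges (S→T): {(2,7), (6,1), (6,3), (6,4), (6,5), (6,7)} total cap 107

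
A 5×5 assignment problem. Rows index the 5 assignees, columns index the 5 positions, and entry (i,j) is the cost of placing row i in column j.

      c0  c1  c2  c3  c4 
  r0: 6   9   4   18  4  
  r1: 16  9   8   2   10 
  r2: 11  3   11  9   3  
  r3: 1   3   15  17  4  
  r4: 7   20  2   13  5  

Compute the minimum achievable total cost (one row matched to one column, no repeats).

Minimum assignment cost: 12

optimal assignment: row0→col4 (cost 4), row1→col3 (cost 2), row2→col1 (cost 3), row3→col0 (cost 1), row4→col2 (cost 2)
total = 4 + 2 + 3 + 1 + 2 = 12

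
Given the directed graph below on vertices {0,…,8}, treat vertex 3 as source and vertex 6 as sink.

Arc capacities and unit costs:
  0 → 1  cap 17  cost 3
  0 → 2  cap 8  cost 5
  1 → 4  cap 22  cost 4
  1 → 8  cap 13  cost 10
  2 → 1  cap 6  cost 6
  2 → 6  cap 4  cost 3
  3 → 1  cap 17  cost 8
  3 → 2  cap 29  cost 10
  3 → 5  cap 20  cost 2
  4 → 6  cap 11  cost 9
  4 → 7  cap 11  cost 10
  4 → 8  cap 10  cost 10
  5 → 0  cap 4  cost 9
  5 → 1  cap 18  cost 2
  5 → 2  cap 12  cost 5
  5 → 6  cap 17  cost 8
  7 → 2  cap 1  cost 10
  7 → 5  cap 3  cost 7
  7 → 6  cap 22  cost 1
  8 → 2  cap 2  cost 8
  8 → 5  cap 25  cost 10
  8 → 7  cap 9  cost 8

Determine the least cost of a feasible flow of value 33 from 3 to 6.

Minimum cost for 33 units: 464

shortest-cost path #1: 3→5→6 push 17 @ unit cost 10 (adds 170)
shortest-cost path #2: 3→5→2→6 push 3 @ unit cost 10 (adds 30)
shortest-cost path #3: 3→2→6 push 1 @ unit cost 13 (adds 13)
shortest-cost path #4: 3→2→5→1→4→6 push 3 @ unit cost 20 (adds 60)
shortest-cost path #5: 3→1→4→6 push 8 @ unit cost 21 (adds 168)
shortest-cost path #6: 3→1→4→7→6 push 1 @ unit cost 23 (adds 23)
total cost = 464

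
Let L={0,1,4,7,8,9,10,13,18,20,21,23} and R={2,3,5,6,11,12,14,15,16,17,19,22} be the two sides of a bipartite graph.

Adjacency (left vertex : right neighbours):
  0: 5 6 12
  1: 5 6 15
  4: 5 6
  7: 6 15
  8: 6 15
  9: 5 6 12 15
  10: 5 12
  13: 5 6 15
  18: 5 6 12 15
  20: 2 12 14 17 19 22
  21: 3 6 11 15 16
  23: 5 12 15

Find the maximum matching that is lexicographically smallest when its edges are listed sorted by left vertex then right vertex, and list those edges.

|M| = 6 (so the lex-smallest maximum matching has 6 edges)
process left vertices in ascending order; for each, take the smallest-labelled available neighbour that still permits 6 edges overall, or leave it unmatched if none does
lex-smallest matching: {0-5, 1-6, 7-15, 9-12, 20-2, 21-3}

Lex-smallest maximum matching: {(0,5), (1,6), (7,15), (9,12), (20,2), (21,3)}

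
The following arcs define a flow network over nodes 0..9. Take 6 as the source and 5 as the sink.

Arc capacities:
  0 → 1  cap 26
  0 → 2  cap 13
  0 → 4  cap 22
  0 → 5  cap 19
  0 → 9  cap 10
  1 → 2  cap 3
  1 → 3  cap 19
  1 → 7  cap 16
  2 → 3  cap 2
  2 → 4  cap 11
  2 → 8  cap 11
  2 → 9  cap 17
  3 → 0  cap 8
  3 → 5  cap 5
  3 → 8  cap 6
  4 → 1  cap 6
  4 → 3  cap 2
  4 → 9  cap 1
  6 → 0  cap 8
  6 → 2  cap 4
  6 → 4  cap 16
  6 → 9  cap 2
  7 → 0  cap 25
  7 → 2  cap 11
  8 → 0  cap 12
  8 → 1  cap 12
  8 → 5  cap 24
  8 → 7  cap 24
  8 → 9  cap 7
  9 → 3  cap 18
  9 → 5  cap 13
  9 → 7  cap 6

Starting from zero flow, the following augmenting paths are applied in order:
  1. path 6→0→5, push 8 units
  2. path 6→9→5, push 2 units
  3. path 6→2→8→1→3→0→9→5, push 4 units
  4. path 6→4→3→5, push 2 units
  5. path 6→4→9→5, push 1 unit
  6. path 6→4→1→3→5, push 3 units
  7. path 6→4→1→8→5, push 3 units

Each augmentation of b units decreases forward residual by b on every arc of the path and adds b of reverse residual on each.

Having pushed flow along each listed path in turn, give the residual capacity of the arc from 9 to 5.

Residual capacity of (9,5): 6

after path 1 (6→0→5, push 8): res(9,5)=13
after path 2 (6→9→5, push 2): res(9,5)=11
after path 3 (6→2→8→1→3→0→9→5, push 4): res(9,5)=7
after path 4 (6→4→3→5, push 2): res(9,5)=7
after path 5 (6→4→9→5, push 1): res(9,5)=6
after path 6 (6→4→1→3→5, push 3): res(9,5)=6
after path 7 (6→4→1→8→5, push 3): res(9,5)=6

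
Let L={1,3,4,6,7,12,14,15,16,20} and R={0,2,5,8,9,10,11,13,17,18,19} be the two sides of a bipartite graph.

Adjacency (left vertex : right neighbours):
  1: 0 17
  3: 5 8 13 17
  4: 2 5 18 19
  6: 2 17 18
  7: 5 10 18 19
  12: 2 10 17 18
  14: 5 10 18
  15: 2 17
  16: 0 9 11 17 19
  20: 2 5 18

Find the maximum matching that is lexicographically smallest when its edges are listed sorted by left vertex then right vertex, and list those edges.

|M| = 9 (so the lex-smallest maximum matching has 9 edges)
process left vertices in ascending order; for each, take the smallest-labelled available neighbour that still permits 9 edges overall, or leave it unmatched if none does
lex-smallest matching: {1-0, 3-8, 4-2, 6-17, 7-19, 12-10, 14-5, 16-9, 20-18}

Lex-smallest maximum matching: {(1,0), (3,8), (4,2), (6,17), (7,19), (12,10), (14,5), (16,9), (20,18)}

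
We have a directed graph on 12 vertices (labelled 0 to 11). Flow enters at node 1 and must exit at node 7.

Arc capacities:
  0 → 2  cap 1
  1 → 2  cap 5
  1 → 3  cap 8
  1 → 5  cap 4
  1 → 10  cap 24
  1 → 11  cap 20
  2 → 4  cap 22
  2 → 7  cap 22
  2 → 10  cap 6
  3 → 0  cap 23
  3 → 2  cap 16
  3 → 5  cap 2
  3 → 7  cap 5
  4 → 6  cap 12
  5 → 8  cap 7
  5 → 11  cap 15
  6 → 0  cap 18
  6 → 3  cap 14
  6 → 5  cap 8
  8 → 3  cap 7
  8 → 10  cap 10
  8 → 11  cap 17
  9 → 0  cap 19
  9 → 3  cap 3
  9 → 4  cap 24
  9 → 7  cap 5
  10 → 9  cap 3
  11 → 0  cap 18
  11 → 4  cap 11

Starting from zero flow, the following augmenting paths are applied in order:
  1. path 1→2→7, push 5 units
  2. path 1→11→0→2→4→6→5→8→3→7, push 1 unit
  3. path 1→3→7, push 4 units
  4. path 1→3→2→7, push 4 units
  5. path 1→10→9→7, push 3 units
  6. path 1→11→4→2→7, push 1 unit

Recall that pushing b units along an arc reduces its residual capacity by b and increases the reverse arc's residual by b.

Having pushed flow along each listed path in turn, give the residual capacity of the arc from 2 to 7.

after path 1 (1→2→7, push 5): res(2,7)=17
after path 2 (1→11→0→2→4→6→5→8→3→7, push 1): res(2,7)=17
after path 3 (1→3→7, push 4): res(2,7)=17
after path 4 (1→3→2→7, push 4): res(2,7)=13
after path 5 (1→10→9→7, push 3): res(2,7)=13
after path 6 (1→11→4→2→7, push 1): res(2,7)=12

Residual capacity of (2,7): 12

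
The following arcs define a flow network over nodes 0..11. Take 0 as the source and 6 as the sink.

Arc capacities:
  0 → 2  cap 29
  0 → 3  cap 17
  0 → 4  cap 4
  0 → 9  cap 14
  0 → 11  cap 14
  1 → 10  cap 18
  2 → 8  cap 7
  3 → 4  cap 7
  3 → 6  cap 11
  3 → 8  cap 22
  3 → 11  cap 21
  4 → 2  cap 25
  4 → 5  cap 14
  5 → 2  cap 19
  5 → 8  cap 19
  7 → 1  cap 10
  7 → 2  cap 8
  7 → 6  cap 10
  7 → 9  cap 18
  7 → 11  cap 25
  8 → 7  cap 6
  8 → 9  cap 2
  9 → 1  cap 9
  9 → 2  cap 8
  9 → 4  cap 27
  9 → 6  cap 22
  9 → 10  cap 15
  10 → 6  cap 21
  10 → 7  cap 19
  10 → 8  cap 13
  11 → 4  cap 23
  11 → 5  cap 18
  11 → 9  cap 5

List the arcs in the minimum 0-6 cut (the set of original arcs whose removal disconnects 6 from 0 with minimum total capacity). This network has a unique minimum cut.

augment #1: 0→3→6 push 11
augment #2: 0→9→6 push 14
augment #3: 0→11→9→6 push 5
augment #4: 0→2→8→7→6 push 6
augment #5: 0→2→8→9→6 push 1
augment #6: 0→3→8→9→6 push 1
max flow = 38; residual-reachable set from 0 gives S-side
cut edges (S→T): {(0,9), (3,6), (8,7), (8,9), (11,9)} total cap 38

Min-cut arcs: {(0,9), (3,6), (8,7), (8,9), (11,9)} (total capacity 38)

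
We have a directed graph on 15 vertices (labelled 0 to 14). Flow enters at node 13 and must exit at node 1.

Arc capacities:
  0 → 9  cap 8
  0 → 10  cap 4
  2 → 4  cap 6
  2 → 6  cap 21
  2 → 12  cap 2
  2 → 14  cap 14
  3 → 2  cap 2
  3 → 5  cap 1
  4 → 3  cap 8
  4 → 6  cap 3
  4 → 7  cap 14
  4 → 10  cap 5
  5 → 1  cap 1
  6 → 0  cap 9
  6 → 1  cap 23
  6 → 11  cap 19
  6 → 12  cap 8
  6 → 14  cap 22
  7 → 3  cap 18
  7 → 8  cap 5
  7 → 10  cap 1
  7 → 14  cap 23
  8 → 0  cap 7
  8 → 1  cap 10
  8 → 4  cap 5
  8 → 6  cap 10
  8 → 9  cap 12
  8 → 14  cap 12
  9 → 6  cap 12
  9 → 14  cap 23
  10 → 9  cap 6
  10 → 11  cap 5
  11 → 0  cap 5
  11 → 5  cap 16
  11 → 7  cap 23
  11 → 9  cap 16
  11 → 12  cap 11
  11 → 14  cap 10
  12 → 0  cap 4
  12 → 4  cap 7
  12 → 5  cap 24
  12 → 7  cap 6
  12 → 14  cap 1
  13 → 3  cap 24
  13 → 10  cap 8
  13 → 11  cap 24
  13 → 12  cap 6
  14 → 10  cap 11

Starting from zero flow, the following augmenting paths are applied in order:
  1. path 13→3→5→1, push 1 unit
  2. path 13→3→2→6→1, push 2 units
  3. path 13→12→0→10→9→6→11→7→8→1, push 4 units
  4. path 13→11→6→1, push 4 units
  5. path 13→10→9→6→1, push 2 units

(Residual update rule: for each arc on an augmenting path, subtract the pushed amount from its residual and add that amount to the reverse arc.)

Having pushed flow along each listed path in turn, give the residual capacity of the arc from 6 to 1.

Residual capacity of (6,1): 15

after path 1 (13→3→5→1, push 1): res(6,1)=23
after path 2 (13→3→2→6→1, push 2): res(6,1)=21
after path 3 (13→12→0→10→9→6→11→7→8→1, push 4): res(6,1)=21
after path 4 (13→11→6→1, push 4): res(6,1)=17
after path 5 (13→10→9→6→1, push 2): res(6,1)=15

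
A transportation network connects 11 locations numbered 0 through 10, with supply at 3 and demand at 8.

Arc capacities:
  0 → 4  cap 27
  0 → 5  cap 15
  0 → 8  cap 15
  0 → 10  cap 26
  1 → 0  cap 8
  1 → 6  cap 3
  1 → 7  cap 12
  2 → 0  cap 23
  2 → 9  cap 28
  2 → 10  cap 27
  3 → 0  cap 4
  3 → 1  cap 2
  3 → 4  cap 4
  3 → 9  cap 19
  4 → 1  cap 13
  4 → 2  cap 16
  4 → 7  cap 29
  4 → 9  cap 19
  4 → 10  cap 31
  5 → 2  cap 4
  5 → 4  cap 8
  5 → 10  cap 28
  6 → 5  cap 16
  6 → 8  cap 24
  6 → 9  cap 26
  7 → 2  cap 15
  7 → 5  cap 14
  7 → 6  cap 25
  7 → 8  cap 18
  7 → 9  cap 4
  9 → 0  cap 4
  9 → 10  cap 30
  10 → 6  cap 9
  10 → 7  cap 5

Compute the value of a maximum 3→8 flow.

augment #1: 3→0→8 bottleneck 4, total now 4
augment #2: 3→1→0→8 bottleneck 2, total now 6
augment #3: 3→4→7→8 bottleneck 4, total now 10
augment #4: 3→9→0→8 bottleneck 4, total now 14
augment #5: 3→9→10→6→8 bottleneck 9, total now 23
augment #6: 3→9→10→7→8 bottleneck 5, total now 28

Maximum flow value: 28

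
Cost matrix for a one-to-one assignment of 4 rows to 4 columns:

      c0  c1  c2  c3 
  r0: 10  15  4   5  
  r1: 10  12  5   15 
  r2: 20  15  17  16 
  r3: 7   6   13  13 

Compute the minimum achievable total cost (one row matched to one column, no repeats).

optimal assignment: row0→col3 (cost 5), row1→col2 (cost 5), row2→col1 (cost 15), row3→col0 (cost 7)
total = 5 + 5 + 15 + 7 = 32

Minimum assignment cost: 32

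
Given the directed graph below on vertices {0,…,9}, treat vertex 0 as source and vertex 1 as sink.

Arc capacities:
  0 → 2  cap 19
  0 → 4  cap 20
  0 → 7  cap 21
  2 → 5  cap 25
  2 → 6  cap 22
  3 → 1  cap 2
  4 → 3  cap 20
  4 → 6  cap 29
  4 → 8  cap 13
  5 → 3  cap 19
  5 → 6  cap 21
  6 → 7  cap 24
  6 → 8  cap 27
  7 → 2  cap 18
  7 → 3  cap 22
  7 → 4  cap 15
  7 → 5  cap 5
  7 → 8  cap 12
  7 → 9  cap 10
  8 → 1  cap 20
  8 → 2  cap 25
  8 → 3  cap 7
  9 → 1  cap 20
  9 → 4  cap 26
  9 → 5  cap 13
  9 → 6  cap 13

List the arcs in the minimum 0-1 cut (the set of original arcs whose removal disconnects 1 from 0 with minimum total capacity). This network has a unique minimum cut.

Min-cut arcs: {(3,1), (7,9), (8,1)} (total capacity 32)

augment #1: 0→4→3→1 push 2
augment #2: 0→4→8→1 push 13
augment #3: 0→7→8→1 push 7
augment #4: 0→7→9→1 push 10
max flow = 32; residual-reachable set from 0 gives S-side
cut edges (S→T): {(3,1), (7,9), (8,1)} total cap 32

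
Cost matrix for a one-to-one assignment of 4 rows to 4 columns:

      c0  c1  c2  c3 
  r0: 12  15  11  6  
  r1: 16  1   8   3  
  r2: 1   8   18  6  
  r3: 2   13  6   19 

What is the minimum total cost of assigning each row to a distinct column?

optimal assignment: row0→col3 (cost 6), row1→col1 (cost 1), row2→col0 (cost 1), row3→col2 (cost 6)
total = 6 + 1 + 1 + 6 = 14

Minimum assignment cost: 14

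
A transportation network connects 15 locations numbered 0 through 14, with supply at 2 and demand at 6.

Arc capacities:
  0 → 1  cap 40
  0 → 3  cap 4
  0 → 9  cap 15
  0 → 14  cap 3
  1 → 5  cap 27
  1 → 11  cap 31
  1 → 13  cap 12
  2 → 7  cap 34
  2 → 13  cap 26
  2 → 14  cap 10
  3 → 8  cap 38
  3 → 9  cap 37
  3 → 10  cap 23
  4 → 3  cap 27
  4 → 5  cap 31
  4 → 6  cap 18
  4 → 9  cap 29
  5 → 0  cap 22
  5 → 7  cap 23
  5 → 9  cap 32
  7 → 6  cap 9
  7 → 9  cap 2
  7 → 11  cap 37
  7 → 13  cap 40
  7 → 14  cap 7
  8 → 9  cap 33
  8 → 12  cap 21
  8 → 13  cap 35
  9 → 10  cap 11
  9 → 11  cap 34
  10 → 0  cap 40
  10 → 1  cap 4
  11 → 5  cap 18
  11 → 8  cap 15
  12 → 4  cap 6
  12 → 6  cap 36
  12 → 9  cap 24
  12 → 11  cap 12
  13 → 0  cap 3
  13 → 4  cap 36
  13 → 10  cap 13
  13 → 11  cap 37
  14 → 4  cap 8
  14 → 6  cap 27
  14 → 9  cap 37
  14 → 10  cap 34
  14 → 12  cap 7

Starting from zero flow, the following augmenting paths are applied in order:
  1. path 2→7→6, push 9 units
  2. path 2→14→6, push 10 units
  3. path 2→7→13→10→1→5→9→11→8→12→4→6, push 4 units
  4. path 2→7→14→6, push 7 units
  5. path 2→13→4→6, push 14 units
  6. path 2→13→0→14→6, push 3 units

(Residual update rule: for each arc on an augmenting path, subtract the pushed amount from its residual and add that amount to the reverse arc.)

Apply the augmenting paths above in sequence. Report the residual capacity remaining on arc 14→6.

Residual capacity of (14,6): 7

after path 1 (2→7→6, push 9): res(14,6)=27
after path 2 (2→14→6, push 10): res(14,6)=17
after path 3 (2→7→13→10→1→5→9→11→8→12→4→6, push 4): res(14,6)=17
after path 4 (2→7→14→6, push 7): res(14,6)=10
after path 5 (2→13→4→6, push 14): res(14,6)=10
after path 6 (2→13→0→14→6, push 3): res(14,6)=7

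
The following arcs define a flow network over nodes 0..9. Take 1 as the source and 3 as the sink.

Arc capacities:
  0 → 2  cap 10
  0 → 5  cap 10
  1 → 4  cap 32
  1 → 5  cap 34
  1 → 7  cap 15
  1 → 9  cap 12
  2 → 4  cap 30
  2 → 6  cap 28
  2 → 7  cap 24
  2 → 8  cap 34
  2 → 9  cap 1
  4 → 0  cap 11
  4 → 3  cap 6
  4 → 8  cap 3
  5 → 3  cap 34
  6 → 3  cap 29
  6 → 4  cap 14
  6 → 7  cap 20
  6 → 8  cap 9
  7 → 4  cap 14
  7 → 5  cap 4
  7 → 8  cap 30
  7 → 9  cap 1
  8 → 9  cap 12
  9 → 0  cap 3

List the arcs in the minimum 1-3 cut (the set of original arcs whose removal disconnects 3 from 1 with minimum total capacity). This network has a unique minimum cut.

Min-cut arcs: {(0,2), (4,3), (5,3)} (total capacity 50)

augment #1: 1→4→3 push 6
augment #2: 1→5→3 push 34
augment #3: 1→4→0→2→6→3 push 10
max flow = 50; residual-reachable set from 1 gives S-side
cut edges (S→T): {(0,2), (4,3), (5,3)} total cap 50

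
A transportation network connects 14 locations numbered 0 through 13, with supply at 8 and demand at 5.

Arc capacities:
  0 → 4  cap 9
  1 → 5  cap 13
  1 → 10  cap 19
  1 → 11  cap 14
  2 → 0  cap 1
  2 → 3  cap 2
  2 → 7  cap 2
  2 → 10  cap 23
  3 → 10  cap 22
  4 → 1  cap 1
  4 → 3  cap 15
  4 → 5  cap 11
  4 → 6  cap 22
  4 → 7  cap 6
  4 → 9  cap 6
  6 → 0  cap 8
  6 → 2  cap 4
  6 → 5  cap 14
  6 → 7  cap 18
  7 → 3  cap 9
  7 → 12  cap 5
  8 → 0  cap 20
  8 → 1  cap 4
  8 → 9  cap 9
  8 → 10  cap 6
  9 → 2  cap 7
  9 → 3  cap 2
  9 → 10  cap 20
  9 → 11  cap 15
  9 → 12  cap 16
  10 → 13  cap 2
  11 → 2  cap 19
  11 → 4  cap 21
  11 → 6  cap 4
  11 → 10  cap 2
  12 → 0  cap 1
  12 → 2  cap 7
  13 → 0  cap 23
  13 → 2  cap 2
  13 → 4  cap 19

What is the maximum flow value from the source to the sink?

augment #1: 8→1→5 bottleneck 4, total now 4
augment #2: 8→0→4→5 bottleneck 9, total now 13
augment #3: 8→9→11→4→5 bottleneck 2, total now 15
augment #4: 8→9→11→6→5 bottleneck 4, total now 19
augment #5: 8→9→11→4→1→5 bottleneck 1, total now 20
augment #6: 8→9→11→4→6→5 bottleneck 2, total now 22
augment #7: 8→10→13→4→6→5 bottleneck 2, total now 24

Maximum flow value: 24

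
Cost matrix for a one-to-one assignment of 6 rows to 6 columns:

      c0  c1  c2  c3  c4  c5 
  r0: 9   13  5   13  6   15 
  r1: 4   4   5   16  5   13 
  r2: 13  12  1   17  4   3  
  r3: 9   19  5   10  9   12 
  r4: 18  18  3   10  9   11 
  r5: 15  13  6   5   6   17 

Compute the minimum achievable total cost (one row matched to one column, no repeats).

optimal assignment: row0→col4 (cost 6), row1→col1 (cost 4), row2→col5 (cost 3), row3→col0 (cost 9), row4→col2 (cost 3), row5→col3 (cost 5)
total = 6 + 4 + 3 + 9 + 3 + 5 = 30

Minimum assignment cost: 30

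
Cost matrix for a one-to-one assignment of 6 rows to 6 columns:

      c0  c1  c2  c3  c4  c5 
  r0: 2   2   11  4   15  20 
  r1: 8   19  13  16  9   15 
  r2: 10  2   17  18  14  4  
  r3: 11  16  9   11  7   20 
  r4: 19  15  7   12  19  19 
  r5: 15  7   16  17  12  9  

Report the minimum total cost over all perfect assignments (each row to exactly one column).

one of 2 optimal assignments: row0→col3 (cost 4), row1→col0 (cost 8), row2→col1 (cost 2), row3→col4 (cost 7), row4→col2 (cost 7), row5→col5 (cost 9)
total = 4 + 8 + 2 + 7 + 7 + 9 = 37

Minimum assignment cost: 37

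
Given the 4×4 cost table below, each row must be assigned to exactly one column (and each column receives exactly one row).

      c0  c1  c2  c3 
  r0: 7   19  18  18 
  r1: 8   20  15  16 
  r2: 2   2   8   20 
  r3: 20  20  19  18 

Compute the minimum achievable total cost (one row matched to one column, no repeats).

Minimum assignment cost: 42

optimal assignment: row0→col0 (cost 7), row1→col2 (cost 15), row2→col1 (cost 2), row3→col3 (cost 18)
total = 7 + 15 + 2 + 18 = 42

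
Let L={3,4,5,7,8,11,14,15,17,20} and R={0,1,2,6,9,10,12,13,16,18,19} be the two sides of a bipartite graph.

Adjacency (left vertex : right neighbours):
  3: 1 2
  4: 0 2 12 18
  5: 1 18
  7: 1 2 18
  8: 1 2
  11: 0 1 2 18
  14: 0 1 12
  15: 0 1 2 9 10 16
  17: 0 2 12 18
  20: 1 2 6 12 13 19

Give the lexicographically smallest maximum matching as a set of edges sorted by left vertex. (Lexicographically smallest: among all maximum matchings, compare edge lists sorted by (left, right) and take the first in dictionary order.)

Lex-smallest maximum matching: {(3,1), (4,0), (5,18), (7,2), (14,12), (15,9), (20,6)}

|M| = 7 (so the lex-smallest maximum matching has 7 edges)
process left vertices in ascending order; for each, take the smallest-labelled available neighbour that still permits 7 edges overall, or leave it unmatched if none does
lex-smallest matching: {3-1, 4-0, 5-18, 7-2, 14-12, 15-9, 20-6}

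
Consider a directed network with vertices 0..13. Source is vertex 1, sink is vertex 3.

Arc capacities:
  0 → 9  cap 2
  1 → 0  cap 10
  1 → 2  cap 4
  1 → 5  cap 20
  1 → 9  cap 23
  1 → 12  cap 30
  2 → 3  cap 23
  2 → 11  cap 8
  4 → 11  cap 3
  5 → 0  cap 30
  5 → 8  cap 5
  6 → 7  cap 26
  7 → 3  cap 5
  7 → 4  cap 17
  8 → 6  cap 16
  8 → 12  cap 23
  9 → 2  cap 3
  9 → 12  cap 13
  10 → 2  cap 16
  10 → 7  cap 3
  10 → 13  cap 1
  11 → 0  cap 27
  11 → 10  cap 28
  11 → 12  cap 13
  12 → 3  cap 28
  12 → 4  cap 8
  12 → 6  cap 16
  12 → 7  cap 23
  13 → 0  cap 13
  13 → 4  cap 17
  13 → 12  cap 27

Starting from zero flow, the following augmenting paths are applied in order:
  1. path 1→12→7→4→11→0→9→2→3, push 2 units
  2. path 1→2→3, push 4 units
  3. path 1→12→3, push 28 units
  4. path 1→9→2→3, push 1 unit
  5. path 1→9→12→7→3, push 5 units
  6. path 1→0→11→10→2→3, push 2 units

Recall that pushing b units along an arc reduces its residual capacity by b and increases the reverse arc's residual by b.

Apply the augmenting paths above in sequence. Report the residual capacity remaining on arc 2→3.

after path 1 (1→12→7→4→11→0→9→2→3, push 2): res(2,3)=21
after path 2 (1→2→3, push 4): res(2,3)=17
after path 3 (1→12→3, push 28): res(2,3)=17
after path 4 (1→9→2→3, push 1): res(2,3)=16
after path 5 (1→9→12→7→3, push 5): res(2,3)=16
after path 6 (1→0→11→10→2→3, push 2): res(2,3)=14

Residual capacity of (2,3): 14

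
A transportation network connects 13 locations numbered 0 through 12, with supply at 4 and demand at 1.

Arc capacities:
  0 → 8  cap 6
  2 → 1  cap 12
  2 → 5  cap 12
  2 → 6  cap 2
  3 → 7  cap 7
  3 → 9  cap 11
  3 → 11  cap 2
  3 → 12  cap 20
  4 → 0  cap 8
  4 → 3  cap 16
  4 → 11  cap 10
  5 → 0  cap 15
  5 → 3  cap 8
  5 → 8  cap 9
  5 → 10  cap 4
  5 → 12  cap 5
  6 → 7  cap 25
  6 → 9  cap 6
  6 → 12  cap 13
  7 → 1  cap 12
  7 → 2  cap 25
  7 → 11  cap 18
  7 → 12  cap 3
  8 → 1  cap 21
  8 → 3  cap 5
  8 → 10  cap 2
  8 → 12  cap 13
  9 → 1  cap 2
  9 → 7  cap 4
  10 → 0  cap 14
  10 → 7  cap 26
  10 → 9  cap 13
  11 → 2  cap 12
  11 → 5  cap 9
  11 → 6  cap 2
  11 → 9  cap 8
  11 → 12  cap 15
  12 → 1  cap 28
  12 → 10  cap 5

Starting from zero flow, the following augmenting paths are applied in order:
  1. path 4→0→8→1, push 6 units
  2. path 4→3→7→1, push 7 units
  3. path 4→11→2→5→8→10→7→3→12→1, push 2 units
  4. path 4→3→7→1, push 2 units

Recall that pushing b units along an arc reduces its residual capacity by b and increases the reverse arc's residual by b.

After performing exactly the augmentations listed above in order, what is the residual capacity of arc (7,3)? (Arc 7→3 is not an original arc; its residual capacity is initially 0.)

Residual capacity of (7,3): 7

after path 1 (4→0→8→1, push 6): res(7,3)=0
after path 2 (4→3→7→1, push 7): res(7,3)=7
after path 3 (4→11→2→5→8→10→7→3→12→1, push 2): res(7,3)=5
after path 4 (4→3→7→1, push 2): res(7,3)=7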